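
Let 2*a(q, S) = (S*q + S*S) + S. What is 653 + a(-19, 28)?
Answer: 793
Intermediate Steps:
a(q, S) = S/2 + S²/2 + S*q/2 (a(q, S) = ((S*q + S*S) + S)/2 = ((S*q + S²) + S)/2 = ((S² + S*q) + S)/2 = (S + S² + S*q)/2 = S/2 + S²/2 + S*q/2)
653 + a(-19, 28) = 653 + (½)*28*(1 + 28 - 19) = 653 + (½)*28*10 = 653 + 140 = 793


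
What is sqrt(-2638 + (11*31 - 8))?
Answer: I*sqrt(2305) ≈ 48.01*I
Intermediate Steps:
sqrt(-2638 + (11*31 - 8)) = sqrt(-2638 + (341 - 8)) = sqrt(-2638 + 333) = sqrt(-2305) = I*sqrt(2305)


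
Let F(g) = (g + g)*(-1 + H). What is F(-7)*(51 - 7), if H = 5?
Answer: -2464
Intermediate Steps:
F(g) = 8*g (F(g) = (g + g)*(-1 + 5) = (2*g)*4 = 8*g)
F(-7)*(51 - 7) = (8*(-7))*(51 - 7) = -56*44 = -2464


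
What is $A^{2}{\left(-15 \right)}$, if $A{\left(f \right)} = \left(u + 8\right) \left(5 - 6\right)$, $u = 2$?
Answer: $100$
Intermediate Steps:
$A{\left(f \right)} = -10$ ($A{\left(f \right)} = \left(2 + 8\right) \left(5 - 6\right) = 10 \left(-1\right) = -10$)
$A^{2}{\left(-15 \right)} = \left(-10\right)^{2} = 100$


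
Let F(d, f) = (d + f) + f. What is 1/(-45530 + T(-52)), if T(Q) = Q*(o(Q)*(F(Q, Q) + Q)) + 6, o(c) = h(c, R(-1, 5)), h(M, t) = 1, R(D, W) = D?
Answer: -1/34708 ≈ -2.8812e-5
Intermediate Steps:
o(c) = 1
F(d, f) = d + 2*f
T(Q) = 6 + 4*Q² (T(Q) = Q*(1*((Q + 2*Q) + Q)) + 6 = Q*(1*(3*Q + Q)) + 6 = Q*(1*(4*Q)) + 6 = Q*(4*Q) + 6 = 4*Q² + 6 = 6 + 4*Q²)
1/(-45530 + T(-52)) = 1/(-45530 + (6 + 4*(-52)²)) = 1/(-45530 + (6 + 4*2704)) = 1/(-45530 + (6 + 10816)) = 1/(-45530 + 10822) = 1/(-34708) = -1/34708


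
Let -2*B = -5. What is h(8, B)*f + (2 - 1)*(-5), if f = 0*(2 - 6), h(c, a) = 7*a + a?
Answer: -5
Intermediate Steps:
B = 5/2 (B = -1/2*(-5) = 5/2 ≈ 2.5000)
h(c, a) = 8*a
f = 0 (f = 0*(-4) = 0)
h(8, B)*f + (2 - 1)*(-5) = (8*(5/2))*0 + (2 - 1)*(-5) = 20*0 + 1*(-5) = 0 - 5 = -5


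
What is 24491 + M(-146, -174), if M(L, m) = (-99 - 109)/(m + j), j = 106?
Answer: 416399/17 ≈ 24494.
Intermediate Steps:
M(L, m) = -208/(106 + m) (M(L, m) = (-99 - 109)/(m + 106) = -208/(106 + m))
24491 + M(-146, -174) = 24491 - 208/(106 - 174) = 24491 - 208/(-68) = 24491 - 208*(-1/68) = 24491 + 52/17 = 416399/17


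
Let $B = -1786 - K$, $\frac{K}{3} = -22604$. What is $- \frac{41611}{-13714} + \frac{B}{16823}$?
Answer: $\frac{1605502417}{230710622} \approx 6.9589$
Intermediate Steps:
$K = -67812$ ($K = 3 \left(-22604\right) = -67812$)
$B = 66026$ ($B = -1786 - -67812 = -1786 + 67812 = 66026$)
$- \frac{41611}{-13714} + \frac{B}{16823} = - \frac{41611}{-13714} + \frac{66026}{16823} = \left(-41611\right) \left(- \frac{1}{13714}\right) + 66026 \cdot \frac{1}{16823} = \frac{41611}{13714} + \frac{66026}{16823} = \frac{1605502417}{230710622}$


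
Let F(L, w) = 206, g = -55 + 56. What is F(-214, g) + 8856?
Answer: 9062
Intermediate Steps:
g = 1
F(-214, g) + 8856 = 206 + 8856 = 9062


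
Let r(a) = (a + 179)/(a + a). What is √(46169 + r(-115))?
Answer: √610581345/115 ≈ 214.87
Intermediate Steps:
r(a) = (179 + a)/(2*a) (r(a) = (179 + a)/((2*a)) = (179 + a)*(1/(2*a)) = (179 + a)/(2*a))
√(46169 + r(-115)) = √(46169 + (½)*(179 - 115)/(-115)) = √(46169 + (½)*(-1/115)*64) = √(46169 - 32/115) = √(5309403/115) = √610581345/115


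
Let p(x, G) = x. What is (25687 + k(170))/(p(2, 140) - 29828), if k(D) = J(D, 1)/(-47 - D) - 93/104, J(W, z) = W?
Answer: -579666355/673113168 ≈ -0.86117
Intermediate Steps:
k(D) = -93/104 + D/(-47 - D) (k(D) = D/(-47 - D) - 93/104 = -93/104 + D/(-47 - D))
(25687 + k(170))/(p(2, 140) - 29828) = (25687 + (-4371 - 197*170)/(104*(47 + 170)))/(2 - 29828) = (25687 + (1/104)*(-4371 - 33490)/217)/(-29826) = (25687 + (1/104)*(1/217)*(-37861))*(-1/29826) = (25687 - 37861/22568)*(-1/29826) = (579666355/22568)*(-1/29826) = -579666355/673113168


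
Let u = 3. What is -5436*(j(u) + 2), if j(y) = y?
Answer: -27180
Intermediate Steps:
-5436*(j(u) + 2) = -5436*(3 + 2) = -5436*5 = -27180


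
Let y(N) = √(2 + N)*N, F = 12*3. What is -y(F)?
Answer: -36*√38 ≈ -221.92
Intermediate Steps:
F = 36
y(N) = N*√(2 + N)
-y(F) = -36*√(2 + 36) = -36*√38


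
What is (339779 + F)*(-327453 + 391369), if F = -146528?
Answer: 12351830916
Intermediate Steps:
(339779 + F)*(-327453 + 391369) = (339779 - 146528)*(-327453 + 391369) = 193251*63916 = 12351830916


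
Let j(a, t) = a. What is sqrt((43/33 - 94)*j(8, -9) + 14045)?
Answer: sqrt(14487429)/33 ≈ 115.34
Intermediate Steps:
sqrt((43/33 - 94)*j(8, -9) + 14045) = sqrt((43/33 - 94)*8 + 14045) = sqrt(-3059/33*8 + 14045) = sqrt(-24472/33 + 14045) = sqrt(439013/33) = sqrt(14487429)/33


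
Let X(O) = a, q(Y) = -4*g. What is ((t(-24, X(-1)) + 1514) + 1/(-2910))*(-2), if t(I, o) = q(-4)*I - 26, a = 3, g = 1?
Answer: -4609439/1455 ≈ -3168.0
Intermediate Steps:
q(Y) = -4 (q(Y) = -4*1 = -4)
X(O) = 3
t(I, o) = -26 - 4*I (t(I, o) = -4*I - 26 = -26 - 4*I)
((t(-24, X(-1)) + 1514) + 1/(-2910))*(-2) = (((-26 - 4*(-24)) + 1514) + 1/(-2910))*(-2) = (((-26 + 96) + 1514) - 1/2910)*(-2) = ((70 + 1514) - 1/2910)*(-2) = (1584 - 1/2910)*(-2) = (4609439/2910)*(-2) = -4609439/1455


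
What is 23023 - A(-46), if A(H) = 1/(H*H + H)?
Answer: 47657609/2070 ≈ 23023.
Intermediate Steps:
A(H) = 1/(H + H²) (A(H) = 1/(H² + H) = 1/(H + H²))
23023 - A(-46) = 23023 - 1/((-46)*(1 - 46)) = 23023 - (-1)/(46*(-45)) = 23023 - (-1)*(-1)/(46*45) = 23023 - 1*1/2070 = 23023 - 1/2070 = 47657609/2070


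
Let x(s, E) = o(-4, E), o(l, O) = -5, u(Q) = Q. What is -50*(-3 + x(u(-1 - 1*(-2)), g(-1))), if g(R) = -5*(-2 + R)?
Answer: 400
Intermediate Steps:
g(R) = 10 - 5*R
x(s, E) = -5
-50*(-3 + x(u(-1 - 1*(-2)), g(-1))) = -50*(-3 - 5) = -50*(-8) = 400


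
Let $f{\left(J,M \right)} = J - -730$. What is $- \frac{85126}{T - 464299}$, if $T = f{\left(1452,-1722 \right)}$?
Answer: $\frac{2746}{14907} \approx 0.18421$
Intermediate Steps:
$f{\left(J,M \right)} = 730 + J$ ($f{\left(J,M \right)} = J + 730 = 730 + J$)
$T = 2182$ ($T = 730 + 1452 = 2182$)
$- \frac{85126}{T - 464299} = - \frac{85126}{2182 - 464299} = - \frac{85126}{-462117} = \left(-85126\right) \left(- \frac{1}{462117}\right) = \frac{2746}{14907}$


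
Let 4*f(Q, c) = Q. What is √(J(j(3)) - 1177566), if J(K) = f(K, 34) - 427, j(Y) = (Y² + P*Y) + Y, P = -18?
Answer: I*√4712014/2 ≈ 1085.4*I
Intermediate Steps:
f(Q, c) = Q/4
j(Y) = Y² - 17*Y (j(Y) = (Y² - 18*Y) + Y = Y² - 17*Y)
J(K) = -427 + K/4 (J(K) = K/4 - 427 = -427 + K/4)
√(J(j(3)) - 1177566) = √((-427 + (3*(-17 + 3))/4) - 1177566) = √((-427 + (3*(-14))/4) - 1177566) = √((-427 + (¼)*(-42)) - 1177566) = √((-427 - 21/2) - 1177566) = √(-875/2 - 1177566) = √(-2356007/2) = I*√4712014/2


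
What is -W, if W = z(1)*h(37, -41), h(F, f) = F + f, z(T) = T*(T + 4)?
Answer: 20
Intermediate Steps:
z(T) = T*(4 + T)
W = -20 (W = (1*(4 + 1))*(37 - 41) = (1*5)*(-4) = 5*(-4) = -20)
-W = -1*(-20) = 20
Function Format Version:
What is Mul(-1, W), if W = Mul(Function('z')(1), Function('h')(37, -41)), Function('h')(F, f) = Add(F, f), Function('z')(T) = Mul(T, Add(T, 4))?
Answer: 20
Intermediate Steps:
Function('z')(T) = Mul(T, Add(4, T))
W = -20 (W = Mul(Mul(1, Add(4, 1)), Add(37, -41)) = Mul(Mul(1, 5), -4) = Mul(5, -4) = -20)
Mul(-1, W) = Mul(-1, -20) = 20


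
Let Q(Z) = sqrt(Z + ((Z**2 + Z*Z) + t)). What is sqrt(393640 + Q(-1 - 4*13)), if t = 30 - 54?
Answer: sqrt(393640 + sqrt(5541)) ≈ 627.47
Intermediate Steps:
t = -24
Q(Z) = sqrt(-24 + Z + 2*Z**2) (Q(Z) = sqrt(Z + ((Z**2 + Z*Z) - 24)) = sqrt(Z + ((Z**2 + Z**2) - 24)) = sqrt(Z + (2*Z**2 - 24)) = sqrt(Z + (-24 + 2*Z**2)) = sqrt(-24 + Z + 2*Z**2))
sqrt(393640 + Q(-1 - 4*13)) = sqrt(393640 + sqrt(-24 + (-1 - 4*13) + 2*(-1 - 4*13)**2)) = sqrt(393640 + sqrt(-24 + (-1 - 52) + 2*(-1 - 52)**2)) = sqrt(393640 + sqrt(-24 - 53 + 2*(-53)**2)) = sqrt(393640 + sqrt(-24 - 53 + 2*2809)) = sqrt(393640 + sqrt(-24 - 53 + 5618)) = sqrt(393640 + sqrt(5541))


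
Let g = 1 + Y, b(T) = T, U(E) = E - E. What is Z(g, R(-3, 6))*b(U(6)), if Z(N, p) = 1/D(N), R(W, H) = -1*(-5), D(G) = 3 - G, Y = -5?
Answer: 0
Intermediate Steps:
U(E) = 0
R(W, H) = 5
g = -4 (g = 1 - 5 = -4)
Z(N, p) = 1/(3 - N)
Z(g, R(-3, 6))*b(U(6)) = -1/(-3 - 4)*0 = -1/(-7)*0 = -1*(-⅐)*0 = (⅐)*0 = 0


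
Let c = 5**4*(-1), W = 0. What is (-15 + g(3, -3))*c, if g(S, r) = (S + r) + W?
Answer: 9375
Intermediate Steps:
g(S, r) = S + r (g(S, r) = (S + r) + 0 = S + r)
c = -625 (c = 625*(-1) = -625)
(-15 + g(3, -3))*c = (-15 + (3 - 3))*(-625) = (-15 + 0)*(-625) = -15*(-625) = 9375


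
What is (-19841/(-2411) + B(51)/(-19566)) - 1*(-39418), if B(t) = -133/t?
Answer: 94853788453037/2405854926 ≈ 39426.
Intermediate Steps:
(-19841/(-2411) + B(51)/(-19566)) - 1*(-39418) = (-19841/(-2411) - 133/51/(-19566)) - 1*(-39418) = (-19841*(-1/2411) - 133*1/51*(-1/19566)) + 39418 = (19841/2411 - 133/51*(-1/19566)) + 39418 = (19841/2411 + 133/997866) + 39418 = 19798979969/2405854926 + 39418 = 94853788453037/2405854926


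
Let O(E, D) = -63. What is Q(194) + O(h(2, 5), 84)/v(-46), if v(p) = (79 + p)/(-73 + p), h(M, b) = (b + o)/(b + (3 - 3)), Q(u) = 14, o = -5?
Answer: 2653/11 ≈ 241.18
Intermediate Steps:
h(M, b) = (-5 + b)/b (h(M, b) = (b - 5)/(b + (3 - 3)) = (-5 + b)/(b + 0) = (-5 + b)/b)
v(p) = (79 + p)/(-73 + p)
Q(194) + O(h(2, 5), 84)/v(-46) = 14 - 63*(-73 - 46)/(79 - 46) = 14 - 63/(33/(-119)) = 14 - 63/((-1/119*33)) = 14 - 63/(-33/119) = 14 - 63*(-119/33) = 14 + 2499/11 = 2653/11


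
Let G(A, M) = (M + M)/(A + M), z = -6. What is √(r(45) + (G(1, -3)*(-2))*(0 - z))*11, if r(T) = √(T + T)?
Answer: 11*√(-36 + 3*√10) ≈ 56.64*I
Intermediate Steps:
r(T) = √2*√T (r(T) = √(2*T) = √2*√T)
G(A, M) = 2*M/(A + M) (G(A, M) = (2*M)/(A + M) = 2*M/(A + M))
√(r(45) + (G(1, -3)*(-2))*(0 - z))*11 = √(√2*√45 + ((2*(-3)/(1 - 3))*(-2))*(0 - 1*(-6)))*11 = √(√2*(3*√5) + ((2*(-3)/(-2))*(-2))*(0 + 6))*11 = √(3*√10 + ((2*(-3)*(-½))*(-2))*6)*11 = √(3*√10 + (3*(-2))*6)*11 = √(3*√10 - 6*6)*11 = √(3*√10 - 36)*11 = √(-36 + 3*√10)*11 = 11*√(-36 + 3*√10)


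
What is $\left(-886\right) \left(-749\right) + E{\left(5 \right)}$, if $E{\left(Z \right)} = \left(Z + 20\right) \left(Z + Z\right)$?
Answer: $663864$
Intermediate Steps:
$E{\left(Z \right)} = 2 Z \left(20 + Z\right)$ ($E{\left(Z \right)} = \left(20 + Z\right) 2 Z = 2 Z \left(20 + Z\right)$)
$\left(-886\right) \left(-749\right) + E{\left(5 \right)} = \left(-886\right) \left(-749\right) + 2 \cdot 5 \left(20 + 5\right) = 663614 + 2 \cdot 5 \cdot 25 = 663614 + 250 = 663864$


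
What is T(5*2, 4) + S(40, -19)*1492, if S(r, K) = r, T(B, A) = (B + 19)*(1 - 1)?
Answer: 59680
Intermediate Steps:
T(B, A) = 0 (T(B, A) = (19 + B)*0 = 0)
T(5*2, 4) + S(40, -19)*1492 = 0 + 40*1492 = 0 + 59680 = 59680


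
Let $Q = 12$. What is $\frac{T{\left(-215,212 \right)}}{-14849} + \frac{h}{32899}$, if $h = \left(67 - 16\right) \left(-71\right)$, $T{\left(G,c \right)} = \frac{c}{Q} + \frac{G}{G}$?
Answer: $- \frac{163147031}{1465551753} \approx -0.11132$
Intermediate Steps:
$T{\left(G,c \right)} = 1 + \frac{c}{12}$ ($T{\left(G,c \right)} = \frac{c}{12} + \frac{G}{G} = c \frac{1}{12} + 1 = \frac{c}{12} + 1 = 1 + \frac{c}{12}$)
$h = -3621$ ($h = 51 \left(-71\right) = -3621$)
$\frac{T{\left(-215,212 \right)}}{-14849} + \frac{h}{32899} = \frac{1 + \frac{1}{12} \cdot 212}{-14849} - \frac{3621}{32899} = \left(1 + \frac{53}{3}\right) \left(- \frac{1}{14849}\right) - \frac{3621}{32899} = \frac{56}{3} \left(- \frac{1}{14849}\right) - \frac{3621}{32899} = - \frac{56}{44547} - \frac{3621}{32899} = - \frac{163147031}{1465551753}$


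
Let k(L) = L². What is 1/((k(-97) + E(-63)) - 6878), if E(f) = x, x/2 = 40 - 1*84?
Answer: 1/2443 ≈ 0.00040933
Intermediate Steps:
x = -88 (x = 2*(40 - 1*84) = 2*(40 - 84) = 2*(-44) = -88)
E(f) = -88
1/((k(-97) + E(-63)) - 6878) = 1/(((-97)² - 88) - 6878) = 1/((9409 - 88) - 6878) = 1/(9321 - 6878) = 1/2443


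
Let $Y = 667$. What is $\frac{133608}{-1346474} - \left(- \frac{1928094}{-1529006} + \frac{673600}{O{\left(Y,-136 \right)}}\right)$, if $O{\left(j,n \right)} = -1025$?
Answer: $\frac{13839149069438593}{21102359954651} \approx 655.81$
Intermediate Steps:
$\frac{133608}{-1346474} - \left(- \frac{1928094}{-1529006} + \frac{673600}{O{\left(Y,-136 \right)}}\right) = \frac{133608}{-1346474} - \left(- \frac{1928094}{-1529006} + \frac{673600}{-1025}\right) = 133608 \left(- \frac{1}{1346474}\right) - \left(\left(-1928094\right) \left(- \frac{1}{1529006}\right) + 673600 \left(- \frac{1}{1025}\right)\right) = - \frac{66804}{673237} - \left(\frac{964047}{764503} - \frac{26944}{41}\right) = - \frac{66804}{673237} - - \frac{20559242905}{31344623} = - \frac{66804}{673237} + \frac{20559242905}{31344623} = \frac{13839149069438593}{21102359954651}$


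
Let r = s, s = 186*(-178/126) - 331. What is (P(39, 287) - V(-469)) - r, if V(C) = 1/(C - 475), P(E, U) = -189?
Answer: 8024021/19824 ≈ 404.76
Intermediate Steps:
s = -12469/21 (s = 186*(-178*1/126) - 331 = 186*(-89/63) - 331 = -5518/21 - 331 = -12469/21 ≈ -593.76)
V(C) = 1/(-475 + C)
r = -12469/21 ≈ -593.76
(P(39, 287) - V(-469)) - r = (-189 - 1/(-475 - 469)) - 1*(-12469/21) = (-189 - 1/(-944)) + 12469/21 = (-189 - 1*(-1/944)) + 12469/21 = (-189 + 1/944) + 12469/21 = -178415/944 + 12469/21 = 8024021/19824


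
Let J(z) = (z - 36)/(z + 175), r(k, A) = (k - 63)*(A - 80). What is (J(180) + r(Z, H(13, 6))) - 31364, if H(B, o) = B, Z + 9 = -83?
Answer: -7447401/355 ≈ -20979.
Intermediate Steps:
Z = -92 (Z = -9 - 83 = -92)
r(k, A) = (-80 + A)*(-63 + k) (r(k, A) = (-63 + k)*(-80 + A) = (-80 + A)*(-63 + k))
J(z) = (-36 + z)/(175 + z)
(J(180) + r(Z, H(13, 6))) - 31364 = ((-36 + 180)/(175 + 180) + (5040 - 80*(-92) - 63*13 + 13*(-92))) - 31364 = (144/355 + (5040 + 7360 - 819 - 1196)) - 31364 = ((1/355)*144 + 10385) - 31364 = (144/355 + 10385) - 31364 = 3686819/355 - 31364 = -7447401/355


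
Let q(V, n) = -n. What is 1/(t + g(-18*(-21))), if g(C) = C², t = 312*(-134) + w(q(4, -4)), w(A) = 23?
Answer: 1/101099 ≈ 9.8913e-6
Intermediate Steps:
t = -41785 (t = 312*(-134) + 23 = -41808 + 23 = -41785)
1/(t + g(-18*(-21))) = 1/(-41785 + (-18*(-21))²) = 1/(-41785 + 378²) = 1/(-41785 + 142884) = 1/101099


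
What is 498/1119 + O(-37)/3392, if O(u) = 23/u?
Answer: 20825085/46812992 ≈ 0.44486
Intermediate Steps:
498/1119 + O(-37)/3392 = 498/1119 + (23/(-37))/3392 = 498*(1/1119) + (23*(-1/37))*(1/3392) = 166/373 - 23/37*1/3392 = 166/373 - 23/125504 = 20825085/46812992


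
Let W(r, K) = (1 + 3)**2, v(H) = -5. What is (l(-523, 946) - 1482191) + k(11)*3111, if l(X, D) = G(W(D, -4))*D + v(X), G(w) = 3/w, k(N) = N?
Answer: -11582381/8 ≈ -1.4478e+6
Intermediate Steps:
W(r, K) = 16 (W(r, K) = 4**2 = 16)
l(X, D) = -5 + 3*D/16 (l(X, D) = (3/16)*D - 5 = (3*(1/16))*D - 5 = 3*D/16 - 5 = -5 + 3*D/16)
(l(-523, 946) - 1482191) + k(11)*3111 = ((-5 + (3/16)*946) - 1482191) + 11*3111 = ((-5 + 1419/8) - 1482191) + 34221 = (1379/8 - 1482191) + 34221 = -11856149/8 + 34221 = -11582381/8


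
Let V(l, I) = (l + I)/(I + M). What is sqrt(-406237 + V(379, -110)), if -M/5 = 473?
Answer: 2*I*sqrt(2764951321)/165 ≈ 637.37*I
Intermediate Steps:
M = -2365 (M = -5*473 = -2365)
V(l, I) = (I + l)/(-2365 + I) (V(l, I) = (l + I)/(I - 2365) = (I + l)/(-2365 + I))
sqrt(-406237 + V(379, -110)) = sqrt(-406237 + (-110 + 379)/(-2365 - 110)) = sqrt(-406237 + 269/(-2475)) = sqrt(-406237 - 1/2475*269) = sqrt(-406237 - 269/2475) = sqrt(-1005436844/2475) = 2*I*sqrt(2764951321)/165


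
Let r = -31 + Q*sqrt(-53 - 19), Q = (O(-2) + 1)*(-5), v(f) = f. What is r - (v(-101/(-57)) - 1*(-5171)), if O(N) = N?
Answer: -296615/57 + 30*I*sqrt(2) ≈ -5203.8 + 42.426*I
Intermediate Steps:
Q = 5 (Q = (-2 + 1)*(-5) = -1*(-5) = 5)
r = -31 + 30*I*sqrt(2) (r = -31 + 5*sqrt(-53 - 19) = -31 + 5*sqrt(-72) = -31 + 5*(6*I*sqrt(2)) = -31 + 30*I*sqrt(2) ≈ -31.0 + 42.426*I)
r - (v(-101/(-57)) - 1*(-5171)) = (-31 + 30*I*sqrt(2)) - (-101/(-57) - 1*(-5171)) = (-31 + 30*I*sqrt(2)) - (-101*(-1/57) + 5171) = (-31 + 30*I*sqrt(2)) - (101/57 + 5171) = (-31 + 30*I*sqrt(2)) - 1*294848/57 = (-31 + 30*I*sqrt(2)) - 294848/57 = -296615/57 + 30*I*sqrt(2)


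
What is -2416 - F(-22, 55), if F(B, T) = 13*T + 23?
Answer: -3154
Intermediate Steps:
F(B, T) = 23 + 13*T
-2416 - F(-22, 55) = -2416 - (23 + 13*55) = -2416 - (23 + 715) = -2416 - 1*738 = -2416 - 738 = -3154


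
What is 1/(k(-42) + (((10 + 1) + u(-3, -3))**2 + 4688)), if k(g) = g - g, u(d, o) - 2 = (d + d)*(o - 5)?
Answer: 1/8409 ≈ 0.00011892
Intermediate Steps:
u(d, o) = 2 + 2*d*(-5 + o) (u(d, o) = 2 + (d + d)*(o - 5) = 2 + (2*d)*(-5 + o) = 2 + 2*d*(-5 + o))
k(g) = 0
1/(k(-42) + (((10 + 1) + u(-3, -3))**2 + 4688)) = 1/(0 + (((10 + 1) + (2 - 10*(-3) + 2*(-3)*(-3)))**2 + 4688)) = 1/(0 + ((11 + (2 + 30 + 18))**2 + 4688)) = 1/(0 + ((11 + 50)**2 + 4688)) = 1/(0 + (61**2 + 4688)) = 1/(0 + (3721 + 4688)) = 1/(0 + 8409) = 1/8409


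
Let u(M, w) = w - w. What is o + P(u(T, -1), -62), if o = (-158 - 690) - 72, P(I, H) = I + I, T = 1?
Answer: -920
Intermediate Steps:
u(M, w) = 0
P(I, H) = 2*I
o = -920 (o = -848 - 72 = -920)
o + P(u(T, -1), -62) = -920 + 2*0 = -920 + 0 = -920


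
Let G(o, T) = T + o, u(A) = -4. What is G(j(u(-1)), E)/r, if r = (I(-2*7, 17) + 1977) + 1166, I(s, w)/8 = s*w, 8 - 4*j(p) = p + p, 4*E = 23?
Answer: 13/1652 ≈ 0.0078692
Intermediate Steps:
E = 23/4 (E = (¼)*23 = 23/4 ≈ 5.7500)
j(p) = 2 - p/2 (j(p) = 2 - (p + p)/4 = 2 - p/2)
I(s, w) = 8*s*w (I(s, w) = 8*(s*w) = 8*s*w)
r = 1239 (r = (8*(-2*7)*17 + 1977) + 1166 = (8*(-14)*17 + 1977) + 1166 = (-1904 + 1977) + 1166 = 73 + 1166 = 1239)
G(j(u(-1)), E)/r = (23/4 + (2 - ½*(-4)))/1239 = (23/4 + (2 + 2))*(1/1239) = (23/4 + 4)*(1/1239) = (39/4)*(1/1239) = 13/1652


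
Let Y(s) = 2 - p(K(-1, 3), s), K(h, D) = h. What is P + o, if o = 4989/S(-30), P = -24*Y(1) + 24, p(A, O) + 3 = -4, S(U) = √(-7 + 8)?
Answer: 4797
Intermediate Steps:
S(U) = 1 (S(U) = √1 = 1)
p(A, O) = -7 (p(A, O) = -3 - 4 = -7)
Y(s) = 9 (Y(s) = 2 - 1*(-7) = 2 + 7 = 9)
P = -192 (P = -24*9 + 24 = -216 + 24 = -192)
o = 4989 (o = 4989/1 = 4989*1 = 4989)
P + o = -192 + 4989 = 4797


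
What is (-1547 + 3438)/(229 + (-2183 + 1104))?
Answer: -1891/850 ≈ -2.2247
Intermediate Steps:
(-1547 + 3438)/(229 + (-2183 + 1104)) = 1891/(229 - 1079) = 1891/(-850) = 1891*(-1/850) = -1891/850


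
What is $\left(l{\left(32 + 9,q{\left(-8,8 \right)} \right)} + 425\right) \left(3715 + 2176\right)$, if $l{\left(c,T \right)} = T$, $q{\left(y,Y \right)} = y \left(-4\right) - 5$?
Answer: $2662732$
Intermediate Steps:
$q{\left(y,Y \right)} = -5 - 4 y$ ($q{\left(y,Y \right)} = - 4 y - 5 = -5 - 4 y$)
$\left(l{\left(32 + 9,q{\left(-8,8 \right)} \right)} + 425\right) \left(3715 + 2176\right) = \left(\left(-5 - -32\right) + 425\right) \left(3715 + 2176\right) = \left(\left(-5 + 32\right) + 425\right) 5891 = \left(27 + 425\right) 5891 = 452 \cdot 5891 = 2662732$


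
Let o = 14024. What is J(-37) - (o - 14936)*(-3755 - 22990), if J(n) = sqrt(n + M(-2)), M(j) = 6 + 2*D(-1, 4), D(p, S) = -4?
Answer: -24391440 + I*sqrt(39) ≈ -2.4391e+7 + 6.245*I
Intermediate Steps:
M(j) = -2 (M(j) = 6 + 2*(-4) = 6 - 8 = -2)
J(n) = sqrt(-2 + n) (J(n) = sqrt(n - 2) = sqrt(-2 + n))
J(-37) - (o - 14936)*(-3755 - 22990) = sqrt(-2 - 37) - (14024 - 14936)*(-3755 - 22990) = sqrt(-39) - (-912)*(-26745) = I*sqrt(39) - 1*24391440 = I*sqrt(39) - 24391440 = -24391440 + I*sqrt(39)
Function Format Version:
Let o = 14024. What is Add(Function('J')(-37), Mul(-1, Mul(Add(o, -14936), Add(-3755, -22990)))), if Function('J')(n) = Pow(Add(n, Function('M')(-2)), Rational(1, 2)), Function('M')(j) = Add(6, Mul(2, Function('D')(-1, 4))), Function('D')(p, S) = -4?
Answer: Add(-24391440, Mul(I, Pow(39, Rational(1, 2)))) ≈ Add(-2.4391e+7, Mul(6.2450, I))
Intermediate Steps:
Function('M')(j) = -2 (Function('M')(j) = Add(6, Mul(2, -4)) = Add(6, -8) = -2)
Function('J')(n) = Pow(Add(-2, n), Rational(1, 2)) (Function('J')(n) = Pow(Add(n, -2), Rational(1, 2)) = Pow(Add(-2, n), Rational(1, 2)))
Add(Function('J')(-37), Mul(-1, Mul(Add(o, -14936), Add(-3755, -22990)))) = Add(Pow(Add(-2, -37), Rational(1, 2)), Mul(-1, Mul(Add(14024, -14936), Add(-3755, -22990)))) = Add(Pow(-39, Rational(1, 2)), Mul(-1, Mul(-912, -26745))) = Add(Mul(I, Pow(39, Rational(1, 2))), Mul(-1, 24391440)) = Add(Mul(I, Pow(39, Rational(1, 2))), -24391440) = Add(-24391440, Mul(I, Pow(39, Rational(1, 2))))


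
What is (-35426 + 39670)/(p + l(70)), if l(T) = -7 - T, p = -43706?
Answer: -4244/43783 ≈ -0.096933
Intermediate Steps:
(-35426 + 39670)/(p + l(70)) = (-35426 + 39670)/(-43706 + (-7 - 1*70)) = 4244/(-43706 + (-7 - 70)) = 4244/(-43706 - 77) = 4244/(-43783) = 4244*(-1/43783) = -4244/43783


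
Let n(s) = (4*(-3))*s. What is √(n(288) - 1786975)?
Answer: I*√1790431 ≈ 1338.1*I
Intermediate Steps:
n(s) = -12*s
√(n(288) - 1786975) = √(-12*288 - 1786975) = √(-3456 - 1786975) = √(-1790431) = I*√1790431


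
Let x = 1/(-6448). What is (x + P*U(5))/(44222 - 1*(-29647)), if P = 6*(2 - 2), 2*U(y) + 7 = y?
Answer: -1/476307312 ≈ -2.0995e-9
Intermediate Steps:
x = -1/6448 ≈ -0.00015509
U(y) = -7/2 + y/2
P = 0 (P = 6*0 = 0)
(x + P*U(5))/(44222 - 1*(-29647)) = (-1/6448 + 0*(-7/2 + (1/2)*5))/(44222 - 1*(-29647)) = (-1/6448 + 0*(-7/2 + 5/2))/(44222 + 29647) = (-1/6448 + 0*(-1))/73869 = (-1/6448 + 0)*(1/73869) = -1/6448*1/73869 = -1/476307312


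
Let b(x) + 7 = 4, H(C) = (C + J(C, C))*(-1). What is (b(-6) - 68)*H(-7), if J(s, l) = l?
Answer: -994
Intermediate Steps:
H(C) = -2*C (H(C) = (C + C)*(-1) = (2*C)*(-1) = -2*C)
b(x) = -3 (b(x) = -7 + 4 = -3)
(b(-6) - 68)*H(-7) = (-3 - 68)*(-2*(-7)) = -71*14 = -994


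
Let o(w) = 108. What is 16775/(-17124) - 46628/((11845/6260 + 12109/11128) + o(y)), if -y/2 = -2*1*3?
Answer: -309729363594637/735478819532 ≈ -421.13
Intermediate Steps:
y = 12 (y = -2*(-2*1)*3 = -(-4)*3 = -2*(-6) = 12)
16775/(-17124) - 46628/((11845/6260 + 12109/11128) + o(y)) = 16775/(-17124) - 46628/((11845/6260 + 12109/11128) + 108) = 16775*(-1/17124) - 46628/((11845*(1/6260) + 12109*(1/11128)) + 108) = -16775/17124 - 46628/((2369/1252 + 12109/11128) + 108) = -16775/17124 - 46628/(10380675/3483064 + 108) = -16775/17124 - 46628/386551587/3483064 = -16775/17124 - 46628*3483064/386551587 = -16775/17124 - 162408308192/386551587 = -309729363594637/735478819532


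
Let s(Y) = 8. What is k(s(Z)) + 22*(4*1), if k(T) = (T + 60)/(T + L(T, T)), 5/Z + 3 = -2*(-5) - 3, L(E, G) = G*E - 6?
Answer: 2938/33 ≈ 89.030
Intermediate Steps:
L(E, G) = -6 + E*G (L(E, G) = E*G - 6 = -6 + E*G)
Z = 5/4 (Z = 5/(-3 + (-2*(-5) - 3)) = 5/(-3 + (10 - 3)) = 5/(-3 + 7) = 5/4 ≈ 1.2500)
k(T) = (60 + T)/(-6 + T + T²) (k(T) = (T + 60)/(T + (-6 + T*T)) = (60 + T)/(T + (-6 + T²)) = (60 + T)/(-6 + T + T²))
k(s(Z)) + 22*(4*1) = (60 + 8)/(-6 + 8 + 8²) + 22*(4*1) = 68/(-6 + 8 + 64) + 22*4 = 68/66 + 88 = (1/66)*68 + 88 = 34/33 + 88 = 2938/33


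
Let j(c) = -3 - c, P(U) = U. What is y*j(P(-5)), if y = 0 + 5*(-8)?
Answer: -80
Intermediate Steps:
y = -40 (y = 0 - 40 = -40)
y*j(P(-5)) = -40*(-3 - 1*(-5)) = -40*(-3 + 5) = -40*2 = -80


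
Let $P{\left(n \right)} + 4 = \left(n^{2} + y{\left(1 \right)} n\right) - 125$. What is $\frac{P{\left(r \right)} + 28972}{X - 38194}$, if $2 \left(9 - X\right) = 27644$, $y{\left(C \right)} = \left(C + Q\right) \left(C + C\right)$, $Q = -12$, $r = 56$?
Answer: $- \frac{30747}{52007} \approx -0.59121$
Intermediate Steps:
$y{\left(C \right)} = 2 C \left(-12 + C\right)$ ($y{\left(C \right)} = \left(C - 12\right) \left(C + C\right) = \left(-12 + C\right) 2 C = 2 C \left(-12 + C\right)$)
$X = -13813$ ($X = 9 - 13822 = -13813$)
$P{\left(n \right)} = -129 + n^{2} - 22 n$ ($P{\left(n \right)} = -4 - \left(125 - n^{2} - 2 \cdot 1 \left(-12 + 1\right) n\right) = -4 - \left(125 - n^{2} - 2 \cdot 1 \left(-11\right) n\right) = -4 - \left(125 - n^{2} + 22 n\right) = -129 + n^{2} - 22 n$)
$\frac{P{\left(r \right)} + 28972}{X - 38194} = \frac{\left(-129 + 56^{2} - 1232\right) + 28972}{-13813 - 38194} = \frac{\left(-129 + 3136 - 1232\right) + 28972}{-52007} = \left(1775 + 28972\right) \left(- \frac{1}{52007}\right) = 30747 \left(- \frac{1}{52007}\right) = - \frac{30747}{52007}$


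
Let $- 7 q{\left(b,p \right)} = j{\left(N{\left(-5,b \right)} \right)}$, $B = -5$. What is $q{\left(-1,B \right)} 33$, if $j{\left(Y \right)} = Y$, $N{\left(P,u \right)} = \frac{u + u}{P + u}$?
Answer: $- \frac{11}{7} \approx -1.5714$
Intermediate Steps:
$N{\left(P,u \right)} = \frac{2 u}{P + u}$
$q{\left(b,p \right)} = - \frac{2 b}{7 \left(-5 + b\right)}$ ($q{\left(b,p \right)} = - \frac{2 b \frac{1}{-5 + b}}{7} = - \frac{2 b}{7 \left(-5 + b\right)}$)
$q{\left(-1,B \right)} 33 = \left(-2\right) \left(-1\right) \frac{1}{-35 + 7 \left(-1\right)} 33 = \left(-2\right) \left(-1\right) \frac{1}{-35 - 7} \cdot 33 = \left(-2\right) \left(-1\right) \frac{1}{-42} \cdot 33 = \left(-2\right) \left(-1\right) \left(- \frac{1}{42}\right) 33 = \left(- \frac{1}{21}\right) 33 = - \frac{11}{7}$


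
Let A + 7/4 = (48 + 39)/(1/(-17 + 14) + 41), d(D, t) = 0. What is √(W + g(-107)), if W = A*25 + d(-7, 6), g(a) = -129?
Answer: I*√1775161/122 ≈ 10.921*I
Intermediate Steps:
A = 95/244 (A = -7/4 + (48 + 39)/(1/(-17 + 14) + 41) = -7/4 + 87/(1/(-3) + 41) = -7/4 + 87/(-⅓ + 41) = -7/4 + 87/(122/3) = -7/4 + 87*(3/122) = -7/4 + 261/122 = 95/244 ≈ 0.38934)
W = 2375/244 (W = (95/244)*25 + 0 = 2375/244 + 0 = 2375/244 ≈ 9.7336)
√(W + g(-107)) = √(2375/244 - 129) = √(-29101/244) = I*√1775161/122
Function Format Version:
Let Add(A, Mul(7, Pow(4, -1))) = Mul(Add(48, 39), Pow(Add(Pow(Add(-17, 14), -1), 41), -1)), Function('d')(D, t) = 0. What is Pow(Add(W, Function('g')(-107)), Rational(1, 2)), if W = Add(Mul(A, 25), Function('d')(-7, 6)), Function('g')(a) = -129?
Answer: Mul(Rational(1, 122), I, Pow(1775161, Rational(1, 2))) ≈ Mul(10.921, I)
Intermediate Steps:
A = Rational(95, 244) (A = Add(Rational(-7, 4), Mul(Add(48, 39), Pow(Add(Pow(Add(-17, 14), -1), 41), -1))) = Add(Rational(-7, 4), Mul(87, Pow(Add(Pow(-3, -1), 41), -1))) = Add(Rational(-7, 4), Mul(87, Pow(Add(Rational(-1, 3), 41), -1))) = Add(Rational(-7, 4), Mul(87, Pow(Rational(122, 3), -1))) = Add(Rational(-7, 4), Mul(87, Rational(3, 122))) = Add(Rational(-7, 4), Rational(261, 122)) = Rational(95, 244) ≈ 0.38934)
W = Rational(2375, 244) (W = Add(Mul(Rational(95, 244), 25), 0) = Add(Rational(2375, 244), 0) = Rational(2375, 244) ≈ 9.7336)
Pow(Add(W, Function('g')(-107)), Rational(1, 2)) = Pow(Add(Rational(2375, 244), -129), Rational(1, 2)) = Pow(Rational(-29101, 244), Rational(1, 2)) = Mul(Rational(1, 122), I, Pow(1775161, Rational(1, 2)))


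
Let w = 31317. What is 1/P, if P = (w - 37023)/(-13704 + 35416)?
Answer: -10856/2853 ≈ -3.8051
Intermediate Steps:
P = -2853/10856 (P = (31317 - 37023)/(-13704 + 35416) = -5706/21712 = -5706*1/21712 = -2853/10856 ≈ -0.26280)
1/P = 1/(-2853/10856) = -10856/2853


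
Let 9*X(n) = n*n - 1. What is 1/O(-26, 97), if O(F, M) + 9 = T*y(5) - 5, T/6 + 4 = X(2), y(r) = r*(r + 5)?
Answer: -1/1114 ≈ -0.00089767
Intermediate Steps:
X(n) = -⅑ + n²/9 (X(n) = (n*n - 1)/9 = (n² - 1)/9 = (-1 + n²)/9 = -⅑ + n²/9)
y(r) = r*(5 + r)
T = -22 (T = -24 + 6*(-⅑ + (⅑)*2²) = -24 + 6*(-⅑ + (⅑)*4) = -24 + 6*(-⅑ + 4/9) = -24 + 6*(⅓) = -24 + 2 = -22)
O(F, M) = -1114 (O(F, M) = -9 + (-110*(5 + 5) - 5) = -9 + (-110*10 - 5) = -9 + (-22*50 - 5) = -9 + (-1100 - 5) = -9 - 1105 = -1114)
1/O(-26, 97) = 1/(-1114) = -1/1114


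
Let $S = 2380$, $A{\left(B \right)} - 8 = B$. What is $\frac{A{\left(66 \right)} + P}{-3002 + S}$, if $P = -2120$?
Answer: $\frac{1023}{311} \approx 3.2894$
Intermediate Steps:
$A{\left(B \right)} = 8 + B$
$\frac{A{\left(66 \right)} + P}{-3002 + S} = \frac{\left(8 + 66\right) - 2120}{-3002 + 2380} = \frac{74 - 2120}{-622} = \left(-2046\right) \left(- \frac{1}{622}\right) = \frac{1023}{311}$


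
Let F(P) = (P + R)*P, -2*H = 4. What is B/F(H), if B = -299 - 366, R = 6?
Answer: 665/8 ≈ 83.125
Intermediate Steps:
H = -2 (H = -½*4 = -2)
F(P) = P*(6 + P) (F(P) = (P + 6)*P = (6 + P)*P = P*(6 + P))
B = -665
B/F(H) = -665*(-1/(2*(6 - 2))) = -665/((-2*4)) = -665/(-8) = -665*(-⅛) = 665/8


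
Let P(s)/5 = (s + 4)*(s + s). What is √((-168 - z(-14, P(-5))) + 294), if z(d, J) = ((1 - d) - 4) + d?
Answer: √129 ≈ 11.358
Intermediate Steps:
P(s) = 10*s*(4 + s) (P(s) = 5*((s + 4)*(s + s)) = 5*((4 + s)*(2*s)) = 5*(2*s*(4 + s)) = 10*s*(4 + s))
z(d, J) = -3 (z(d, J) = (-3 - d) + d = -3)
√((-168 - z(-14, P(-5))) + 294) = √((-168 - 1*(-3)) + 294) = √((-168 + 3) + 294) = √(-165 + 294) = √129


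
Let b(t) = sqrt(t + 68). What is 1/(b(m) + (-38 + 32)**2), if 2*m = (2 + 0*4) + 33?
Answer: 8/269 - sqrt(38)/807 ≈ 0.022101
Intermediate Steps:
m = 35/2 (m = ((2 + 0*4) + 33)/2 = ((2 + 0) + 33)/2 = (2 + 33)/2 = (1/2)*35 = 35/2 ≈ 17.500)
b(t) = sqrt(68 + t)
1/(b(m) + (-38 + 32)**2) = 1/(sqrt(68 + 35/2) + (-38 + 32)**2) = 1/(sqrt(171/2) + (-6)**2) = 1/(3*sqrt(38)/2 + 36) = 1/(36 + 3*sqrt(38)/2)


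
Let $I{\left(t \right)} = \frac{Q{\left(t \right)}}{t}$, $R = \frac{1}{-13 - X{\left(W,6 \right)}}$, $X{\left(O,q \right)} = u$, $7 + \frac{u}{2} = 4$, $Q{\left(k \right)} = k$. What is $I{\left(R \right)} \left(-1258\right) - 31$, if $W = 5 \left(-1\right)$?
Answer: $-1289$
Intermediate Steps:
$u = -6$ ($u = -14 + 2 \cdot 4 = -14 + 8 = -6$)
$W = -5$
$X{\left(O,q \right)} = -6$
$R = - \frac{1}{7}$ ($R = \frac{1}{-13 - -6} = \frac{1}{-13 + 6} = \frac{1}{-7} = - \frac{1}{7} \approx -0.14286$)
$I{\left(t \right)} = 1$ ($I{\left(t \right)} = \frac{t}{t} = 1$)
$I{\left(R \right)} \left(-1258\right) - 31 = 1 \left(-1258\right) - 31 = -1258 + \left(-627 + 596\right) = -1258 - 31 = -1289$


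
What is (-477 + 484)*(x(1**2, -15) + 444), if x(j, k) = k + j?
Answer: 3010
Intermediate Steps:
x(j, k) = j + k
(-477 + 484)*(x(1**2, -15) + 444) = (-477 + 484)*((1**2 - 15) + 444) = 7*((1 - 15) + 444) = 7*(-14 + 444) = 7*430 = 3010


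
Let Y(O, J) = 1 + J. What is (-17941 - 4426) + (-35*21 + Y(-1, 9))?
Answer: -23092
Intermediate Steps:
(-17941 - 4426) + (-35*21 + Y(-1, 9)) = (-17941 - 4426) + (-35*21 + (1 + 9)) = -22367 + (-735 + 10) = -22367 - 725 = -23092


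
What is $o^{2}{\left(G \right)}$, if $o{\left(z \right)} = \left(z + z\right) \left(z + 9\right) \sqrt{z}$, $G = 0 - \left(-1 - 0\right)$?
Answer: $400$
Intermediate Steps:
$G = 1$ ($G = 0 - \left(-1 + 0\right) = 0 - -1 = 0 + 1 = 1$)
$o{\left(z \right)} = 2 z^{\frac{3}{2}} \left(9 + z\right)$ ($o{\left(z \right)} = 2 z \left(9 + z\right) \sqrt{z} = 2 z^{\frac{3}{2}} \left(9 + z\right)$)
$o^{2}{\left(G \right)} = \left(2 \cdot 1^{\frac{3}{2}} \left(9 + 1\right)\right)^{2} = \left(2 \cdot 1 \cdot 10\right)^{2} = 20^{2} = 400$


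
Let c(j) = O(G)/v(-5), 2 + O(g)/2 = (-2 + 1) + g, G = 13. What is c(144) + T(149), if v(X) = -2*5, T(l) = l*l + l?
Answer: 22348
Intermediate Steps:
T(l) = l + l² (T(l) = l² + l = l + l²)
O(g) = -6 + 2*g (O(g) = -4 + 2*((-2 + 1) + g) = -4 + 2*(-1 + g) = -4 + (-2 + 2*g) = -6 + 2*g)
v(X) = -10
c(j) = -2 (c(j) = (-6 + 2*13)/(-10) = (-6 + 26)*(-⅒) = 20*(-⅒) = -2)
c(144) + T(149) = -2 + 149*(1 + 149) = -2 + 149*150 = -2 + 22350 = 22348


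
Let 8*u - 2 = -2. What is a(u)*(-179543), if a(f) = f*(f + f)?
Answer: 0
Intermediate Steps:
u = 0 (u = ¼ + (⅛)*(-2) = ¼ - ¼ = 0)
a(f) = 2*f² (a(f) = f*(2*f) = 2*f²)
a(u)*(-179543) = (2*0²)*(-179543) = (2*0)*(-179543) = 0*(-179543) = 0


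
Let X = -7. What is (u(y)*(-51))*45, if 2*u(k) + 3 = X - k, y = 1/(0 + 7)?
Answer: 162945/14 ≈ 11639.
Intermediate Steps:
y = 1/7 ≈ 0.14286
u(k) = -5 - k/2 (u(k) = -3/2 + (-7 - k)/2 = -3/2 + (-7/2 - k/2) = -5 - k/2)
(u(y)*(-51))*45 = ((-5 - 1/2*1/7)*(-51))*45 = ((-5 - 1/14)*(-51))*45 = -71/14*(-51)*45 = (3621/14)*45 = 162945/14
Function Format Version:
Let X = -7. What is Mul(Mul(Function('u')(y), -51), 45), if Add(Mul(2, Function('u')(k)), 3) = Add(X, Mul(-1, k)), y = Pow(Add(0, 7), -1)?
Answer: Rational(162945, 14) ≈ 11639.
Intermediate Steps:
y = Rational(1, 7) (y = Pow(7, -1) = Rational(1, 7) ≈ 0.14286)
Function('u')(k) = Add(-5, Mul(Rational(-1, 2), k)) (Function('u')(k) = Add(Rational(-3, 2), Mul(Rational(1, 2), Add(-7, Mul(-1, k)))) = Add(Rational(-3, 2), Add(Rational(-7, 2), Mul(Rational(-1, 2), k))) = Add(-5, Mul(Rational(-1, 2), k)))
Mul(Mul(Function('u')(y), -51), 45) = Mul(Mul(Add(-5, Mul(Rational(-1, 2), Rational(1, 7))), -51), 45) = Mul(Mul(Add(-5, Rational(-1, 14)), -51), 45) = Mul(Mul(Rational(-71, 14), -51), 45) = Mul(Rational(3621, 14), 45) = Rational(162945, 14)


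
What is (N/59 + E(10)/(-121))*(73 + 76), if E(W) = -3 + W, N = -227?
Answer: -4154120/7139 ≈ -581.89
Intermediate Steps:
(N/59 + E(10)/(-121))*(73 + 76) = (-227/59 + (-3 + 10)/(-121))*(73 + 76) = (-227*1/59 + 7*(-1/121))*149 = (-227/59 - 7/121)*149 = -27880/7139*149 = -4154120/7139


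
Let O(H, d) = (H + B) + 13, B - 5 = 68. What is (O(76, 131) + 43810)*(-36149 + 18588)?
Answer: -772192292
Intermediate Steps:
B = 73 (B = 5 + 68 = 73)
O(H, d) = 86 + H (O(H, d) = (H + 73) + 13 = (73 + H) + 13 = 86 + H)
(O(76, 131) + 43810)*(-36149 + 18588) = ((86 + 76) + 43810)*(-36149 + 18588) = (162 + 43810)*(-17561) = 43972*(-17561) = -772192292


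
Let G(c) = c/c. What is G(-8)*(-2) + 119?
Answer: 117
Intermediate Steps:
G(c) = 1
G(-8)*(-2) + 119 = 1*(-2) + 119 = -2 + 119 = 117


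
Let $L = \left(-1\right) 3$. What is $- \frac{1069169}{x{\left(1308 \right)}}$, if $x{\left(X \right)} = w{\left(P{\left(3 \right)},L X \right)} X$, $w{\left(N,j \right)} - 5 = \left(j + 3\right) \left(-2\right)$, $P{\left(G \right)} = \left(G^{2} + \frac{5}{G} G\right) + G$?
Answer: $- \frac{1069169}{10263876} \approx -0.10417$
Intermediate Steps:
$L = -3$
$P{\left(G \right)} = 5 + G + G^{2}$ ($P{\left(G \right)} = \left(G^{2} + 5\right) + G = \left(5 + G^{2}\right) + G = 5 + G + G^{2}$)
$w{\left(N,j \right)} = -1 - 2 j$ ($w{\left(N,j \right)} = 5 + \left(j + 3\right) \left(-2\right) = 5 + \left(3 + j\right) \left(-2\right) = 5 - \left(6 + 2 j\right) = -1 - 2 j$)
$x{\left(X \right)} = X \left(-1 + 6 X\right)$ ($x{\left(X \right)} = \left(-1 - 2 \left(- 3 X\right)\right) X = \left(-1 + 6 X\right) X = X \left(-1 + 6 X\right)$)
$- \frac{1069169}{x{\left(1308 \right)}} = - \frac{1069169}{1308 \left(-1 + 6 \cdot 1308\right)} = - \frac{1069169}{1308 \left(-1 + 7848\right)} = - \frac{1069169}{1308 \cdot 7847} = - \frac{1069169}{10263876}$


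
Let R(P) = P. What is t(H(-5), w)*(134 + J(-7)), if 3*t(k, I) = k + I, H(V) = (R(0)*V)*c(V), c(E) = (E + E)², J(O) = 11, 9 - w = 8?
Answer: 145/3 ≈ 48.333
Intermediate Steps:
w = 1 (w = 9 - 1*8 = 9 - 8 = 1)
c(E) = 4*E² (c(E) = (2*E)² = 4*E²)
H(V) = 0 (H(V) = (0*V)*(4*V²) = 0*(4*V²) = 0)
t(k, I) = I/3 + k/3 (t(k, I) = (k + I)/3 = (I + k)/3 = I/3 + k/3)
t(H(-5), w)*(134 + J(-7)) = ((⅓)*1 + (⅓)*0)*(134 + 11) = (⅓ + 0)*145 = (⅓)*145 = 145/3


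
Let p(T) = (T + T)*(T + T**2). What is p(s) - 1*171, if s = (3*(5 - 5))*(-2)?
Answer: -171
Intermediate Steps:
s = 0 (s = (3*0)*(-2) = 0*(-2) = 0)
p(T) = 2*T*(T + T**2) (p(T) = (2*T)*(T + T**2) = 2*T*(T + T**2))
p(s) - 1*171 = 2*0**2*(1 + 0) - 1*171 = 2*0*1 - 171 = 0 - 171 = -171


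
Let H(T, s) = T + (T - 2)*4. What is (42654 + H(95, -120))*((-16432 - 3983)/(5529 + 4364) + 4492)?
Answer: 147337627297/761 ≈ 1.9361e+8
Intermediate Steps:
H(T, s) = -8 + 5*T (H(T, s) = T + (-2 + T)*4 = T + (-8 + 4*T) = -8 + 5*T)
(42654 + H(95, -120))*((-16432 - 3983)/(5529 + 4364) + 4492) = (42654 + (-8 + 5*95))*((-16432 - 3983)/(5529 + 4364) + 4492) = (42654 + (-8 + 475))*(-20415/9893 + 4492) = (42654 + 467)*(-20415*1/9893 + 4492) = 43121*(-20415/9893 + 4492) = 43121*(44418941/9893) = 147337627297/761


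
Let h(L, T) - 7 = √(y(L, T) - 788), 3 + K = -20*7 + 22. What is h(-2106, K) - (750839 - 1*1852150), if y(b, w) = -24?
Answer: 1101318 + 2*I*√203 ≈ 1.1013e+6 + 28.496*I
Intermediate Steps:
K = -121 (K = -3 + (-20*7 + 22) = -3 + (-140 + 22) = -3 - 118 = -121)
h(L, T) = 7 + 2*I*√203 (h(L, T) = 7 + √(-24 - 788) = 7 + √(-812) = 7 + 2*I*√203)
h(-2106, K) - (750839 - 1*1852150) = (7 + 2*I*√203) - (750839 - 1*1852150) = (7 + 2*I*√203) - (750839 - 1852150) = (7 + 2*I*√203) - 1*(-1101311) = (7 + 2*I*√203) + 1101311 = 1101318 + 2*I*√203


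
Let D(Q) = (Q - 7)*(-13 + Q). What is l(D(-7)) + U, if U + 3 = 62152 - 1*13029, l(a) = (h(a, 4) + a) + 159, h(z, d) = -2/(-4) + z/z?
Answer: 99121/2 ≈ 49561.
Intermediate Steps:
D(Q) = (-13 + Q)*(-7 + Q) (D(Q) = (-7 + Q)*(-13 + Q) = (-13 + Q)*(-7 + Q))
h(z, d) = 3/2 (h(z, d) = -2*(-¼) + 1 = ½ + 1 = 3/2)
l(a) = 321/2 + a (l(a) = (3/2 + a) + 159 = 321/2 + a)
U = 49120 (U = -3 + (62152 - 1*13029) = -3 + (62152 - 13029) = -3 + 49123 = 49120)
l(D(-7)) + U = (321/2 + (91 + (-7)² - 20*(-7))) + 49120 = (321/2 + (91 + 49 + 140)) + 49120 = (321/2 + 280) + 49120 = 881/2 + 49120 = 99121/2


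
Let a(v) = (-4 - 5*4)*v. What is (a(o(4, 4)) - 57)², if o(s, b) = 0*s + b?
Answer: 23409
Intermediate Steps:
o(s, b) = b (o(s, b) = 0 + b = b)
a(v) = -24*v (a(v) = (-4 - 20)*v = -24*v)
(a(o(4, 4)) - 57)² = (-24*4 - 57)² = (-96 - 57)² = (-153)² = 23409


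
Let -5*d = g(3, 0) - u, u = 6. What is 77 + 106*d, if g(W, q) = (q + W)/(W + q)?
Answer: 183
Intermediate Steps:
g(W, q) = 1 (g(W, q) = (W + q)/(W + q) = 1)
d = 1 (d = -(1 - 1*6)/5 = -(1 - 6)/5 = -1/5*(-5) = 1)
77 + 106*d = 77 + 106*1 = 77 + 106 = 183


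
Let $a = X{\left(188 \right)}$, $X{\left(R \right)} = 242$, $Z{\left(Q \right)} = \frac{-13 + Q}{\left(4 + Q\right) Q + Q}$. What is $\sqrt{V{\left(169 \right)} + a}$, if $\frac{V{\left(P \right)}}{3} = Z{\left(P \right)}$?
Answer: $\frac{2 \sqrt{8599370}}{377} \approx 15.557$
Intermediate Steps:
$Z{\left(Q \right)} = \frac{-13 + Q}{Q + Q \left(4 + Q\right)}$ ($Z{\left(Q \right)} = \frac{-13 + Q}{Q \left(4 + Q\right) + Q} = \frac{-13 + Q}{Q + Q \left(4 + Q\right)}$)
$V{\left(P \right)} = \frac{3 \left(-13 + P\right)}{P \left(5 + P\right)}$ ($V{\left(P \right)} = 3 \frac{-13 + P}{P \left(5 + P\right)} = \frac{3 \left(-13 + P\right)}{P \left(5 + P\right)}$)
$a = 242$
$\sqrt{V{\left(169 \right)} + a} = \sqrt{\frac{3 \left(-13 + 169\right)}{169 \left(5 + 169\right)} + 242} = \sqrt{3 \cdot \frac{1}{169} \cdot \frac{1}{174} \cdot 156 + 242} = \sqrt{\frac{6}{377} + 242} = \sqrt{\frac{91240}{377}} = \frac{2 \sqrt{8599370}}{377}$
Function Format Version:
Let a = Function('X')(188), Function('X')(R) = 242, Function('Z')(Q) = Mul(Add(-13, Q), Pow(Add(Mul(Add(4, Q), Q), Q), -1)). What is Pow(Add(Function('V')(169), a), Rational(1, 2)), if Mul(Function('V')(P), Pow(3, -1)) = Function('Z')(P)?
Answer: Mul(Rational(2, 377), Pow(8599370, Rational(1, 2))) ≈ 15.557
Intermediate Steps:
Function('Z')(Q) = Mul(Pow(Add(Q, Mul(Q, Add(4, Q))), -1), Add(-13, Q)) (Function('Z')(Q) = Mul(Add(-13, Q), Pow(Add(Mul(Q, Add(4, Q)), Q), -1)) = Mul(Add(-13, Q), Pow(Add(Q, Mul(Q, Add(4, Q))), -1)) = Mul(Pow(Add(Q, Mul(Q, Add(4, Q))), -1), Add(-13, Q)))
Function('V')(P) = Mul(3, Pow(P, -1), Pow(Add(5, P), -1), Add(-13, P)) (Function('V')(P) = Mul(3, Mul(Pow(P, -1), Pow(Add(5, P), -1), Add(-13, P))) = Mul(3, Pow(P, -1), Pow(Add(5, P), -1), Add(-13, P)))
a = 242
Pow(Add(Function('V')(169), a), Rational(1, 2)) = Pow(Add(Mul(3, Pow(169, -1), Pow(Add(5, 169), -1), Add(-13, 169)), 242), Rational(1, 2)) = Pow(Add(Mul(3, Rational(1, 169), Pow(174, -1), 156), 242), Rational(1, 2)) = Pow(Add(Mul(3, Rational(1, 169), Rational(1, 174), 156), 242), Rational(1, 2)) = Pow(Add(Rational(6, 377), 242), Rational(1, 2)) = Pow(Rational(91240, 377), Rational(1, 2)) = Mul(Rational(2, 377), Pow(8599370, Rational(1, 2)))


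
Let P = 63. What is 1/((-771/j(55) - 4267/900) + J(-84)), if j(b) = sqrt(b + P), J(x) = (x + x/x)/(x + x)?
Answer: 39781564200/47017771751029 - 61201980000*sqrt(118)/47017771751029 ≈ -0.013294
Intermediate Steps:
J(x) = (1 + x)/(2*x) (J(x) = (x + 1)/((2*x)) = (1 + x)*(1/(2*x)) = (1 + x)/(2*x))
j(b) = sqrt(63 + b) (j(b) = sqrt(b + 63) = sqrt(63 + b))
1/((-771/j(55) - 4267/900) + J(-84)) = 1/((-771/sqrt(63 + 55) - 4267/900) + (1/2)*(1 - 84)/(-84)) = 1/((-771*sqrt(118)/118 - 4267*1/900) + (1/2)*(-1/84)*(-83)) = 1/((-771*sqrt(118)/118 - 4267/900) + 83/168) = 1/((-4267/900 - 771*sqrt(118)/118) + 83/168) = 1/(-53513/12600 - 771*sqrt(118)/118)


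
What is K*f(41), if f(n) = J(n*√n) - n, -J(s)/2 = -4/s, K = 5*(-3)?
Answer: 615 - 120*√41/1681 ≈ 614.54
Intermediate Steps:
K = -15
J(s) = 8/s (J(s) = -(-8)/s = 8/s)
f(n) = -n + 8/n^(3/2) (f(n) = 8/((n*√n)) - n = 8/(n^(3/2)) - n = 8/n^(3/2) - n = -n + 8/n^(3/2))
K*f(41) = -15*(-1*41 + 8/41^(3/2)) = -15*(-41 + 8*(√41/1681)) = -15*(-41 + 8*√41/1681) = 615 - 120*√41/1681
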